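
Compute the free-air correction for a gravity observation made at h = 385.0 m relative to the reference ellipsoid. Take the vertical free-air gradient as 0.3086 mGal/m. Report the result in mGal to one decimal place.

Free-air correction = 0.3086 × 385.0 = 118.8 mGal

118.8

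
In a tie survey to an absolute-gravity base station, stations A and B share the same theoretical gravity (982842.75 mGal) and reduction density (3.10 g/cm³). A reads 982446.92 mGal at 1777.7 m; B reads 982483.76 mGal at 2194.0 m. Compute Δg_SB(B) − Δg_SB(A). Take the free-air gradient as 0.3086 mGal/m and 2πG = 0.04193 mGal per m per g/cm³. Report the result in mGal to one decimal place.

Δg_SB(A) = 982446.92 − 982842.75 + 0.3086×1777.7 − 0.04193×3.10×1777.7 = -78.30 mGal
Δg_SB(B) = 982483.76 − 982842.75 + 0.3086×2194.0 − 0.04193×3.10×2194.0 = 32.90 mGal
Difference = 32.90 − (-78.30) = 111.20 mGal

111.2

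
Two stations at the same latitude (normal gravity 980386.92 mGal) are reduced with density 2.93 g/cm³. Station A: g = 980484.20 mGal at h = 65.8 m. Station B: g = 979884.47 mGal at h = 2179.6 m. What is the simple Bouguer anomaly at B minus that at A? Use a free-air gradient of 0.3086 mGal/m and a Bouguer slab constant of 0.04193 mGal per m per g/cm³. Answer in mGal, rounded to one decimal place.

-207.1

Δg_SB(A) = 980484.20 − 980386.92 + 0.3086×65.8 − 0.04193×2.93×65.8 = 109.50 mGal
Δg_SB(B) = 979884.47 − 980386.92 + 0.3086×2179.6 − 0.04193×2.93×2179.6 = -97.60 mGal
Difference = -97.60 − (109.50) = -207.10 mGal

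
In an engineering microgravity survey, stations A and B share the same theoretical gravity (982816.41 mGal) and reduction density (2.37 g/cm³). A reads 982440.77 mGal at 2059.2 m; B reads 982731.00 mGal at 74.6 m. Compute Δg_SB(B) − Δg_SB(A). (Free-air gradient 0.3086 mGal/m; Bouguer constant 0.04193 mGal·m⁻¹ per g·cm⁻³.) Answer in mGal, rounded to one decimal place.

Δg_SB(A) = 982440.77 − 982816.41 + 0.3086×2059.2 − 0.04193×2.37×2059.2 = 55.20 mGal
Δg_SB(B) = 982731.00 − 982816.41 + 0.3086×74.6 − 0.04193×2.37×74.6 = -69.80 mGal
Difference = -69.80 − (55.20) = -125.00 mGal

-125.0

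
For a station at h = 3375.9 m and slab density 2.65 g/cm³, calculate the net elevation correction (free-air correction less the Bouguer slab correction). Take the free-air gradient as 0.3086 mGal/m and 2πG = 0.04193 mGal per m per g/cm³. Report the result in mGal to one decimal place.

666.7

Combined gradient = 0.3086 − 0.04193 × 2.65 = 0.1974855 mGal/m
Combined elevation correction = 0.1974855 × 3375.9 = 666.7 mGal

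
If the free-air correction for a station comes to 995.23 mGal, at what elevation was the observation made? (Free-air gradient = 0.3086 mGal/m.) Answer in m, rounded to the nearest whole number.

h = 995.23 / 0.3086 = 3224.98 m

3225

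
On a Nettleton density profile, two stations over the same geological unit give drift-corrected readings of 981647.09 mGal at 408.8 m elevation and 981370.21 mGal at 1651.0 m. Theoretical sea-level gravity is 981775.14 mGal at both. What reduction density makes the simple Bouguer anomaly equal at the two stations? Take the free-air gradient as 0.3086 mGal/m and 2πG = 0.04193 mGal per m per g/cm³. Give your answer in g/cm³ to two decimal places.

Δg_obs = 981370.21 − 981647.09 = -276.88 mGal over Δh = 1651.0 − 408.8 = 1242.2 m
Equal Bouguer anomalies ⇒ Δg_obs + (0.3086 − 0.04193ρ)·Δh = 0
0.3086 − 0.04193ρ = −Δg_obs/Δh = 0.22289
ρ = (0.3086 − 0.22289) / 0.04193 = 2.04 g/cm³

2.04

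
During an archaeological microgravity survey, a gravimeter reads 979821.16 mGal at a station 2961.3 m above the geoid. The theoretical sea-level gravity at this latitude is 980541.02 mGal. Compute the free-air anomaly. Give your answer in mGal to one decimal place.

Free-air correction = 0.3086 × 2961.3 = 913.86 mGal
Free-air anomaly = 979821.16 − 980541.02 + (913.86) = 194.00 mGal

194.0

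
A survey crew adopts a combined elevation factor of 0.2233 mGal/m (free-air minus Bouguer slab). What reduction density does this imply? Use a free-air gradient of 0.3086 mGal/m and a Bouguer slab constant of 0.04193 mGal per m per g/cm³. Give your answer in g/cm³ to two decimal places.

2.03

0.2233 = 0.3086 − 0.04193 × ρ
ρ = (0.3086 − 0.2233) / 0.04193 = 2.03 g/cm³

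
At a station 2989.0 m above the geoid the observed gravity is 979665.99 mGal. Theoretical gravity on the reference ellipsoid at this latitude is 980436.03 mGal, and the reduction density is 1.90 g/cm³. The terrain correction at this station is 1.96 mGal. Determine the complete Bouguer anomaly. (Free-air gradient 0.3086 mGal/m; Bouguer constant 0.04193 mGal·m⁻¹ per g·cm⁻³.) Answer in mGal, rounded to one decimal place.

Free-air correction = 0.3086 × 2989.0 = 922.41 mGal
Free-air anomaly = 979665.99 − 980436.03 + (922.41) = 152.37 mGal
Bouguer slab correction = 0.04193 × 1.90 × 2989.0 = 238.12 mGal
Simple Bouguer anomaly = 152.37 − (238.12) = -85.75 mGal
Complete Bouguer anomaly = -85.75 + 1.96 = -83.79 mGal

-83.8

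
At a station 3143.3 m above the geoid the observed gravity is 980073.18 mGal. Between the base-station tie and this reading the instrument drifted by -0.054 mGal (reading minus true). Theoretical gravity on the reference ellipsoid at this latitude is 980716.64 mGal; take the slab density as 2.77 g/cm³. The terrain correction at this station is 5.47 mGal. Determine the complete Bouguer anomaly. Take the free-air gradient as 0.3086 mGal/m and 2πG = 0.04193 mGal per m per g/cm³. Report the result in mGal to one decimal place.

-33.0

Drift-corrected reading = 980073.18 − (-0.054) = 980073.234 mGal
Free-air correction = 0.3086 × 3143.3 = 970.02 mGal
Free-air anomaly = 980073.234 − 980716.64 + (970.02) = 326.614 mGal
Bouguer slab correction = 0.04193 × 2.77 × 3143.3 = 365.08 mGal
Simple Bouguer anomaly = 326.614 − (365.08) = -38.466 mGal
Complete Bouguer anomaly = -38.466 + 5.47 = -32.996 mGal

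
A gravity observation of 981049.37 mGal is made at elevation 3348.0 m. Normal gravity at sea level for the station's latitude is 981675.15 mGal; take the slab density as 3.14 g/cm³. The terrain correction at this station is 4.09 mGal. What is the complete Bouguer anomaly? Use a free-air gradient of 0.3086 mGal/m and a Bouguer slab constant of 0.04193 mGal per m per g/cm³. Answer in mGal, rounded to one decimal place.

Free-air correction = 0.3086 × 3348.0 = 1033.19 mGal
Free-air anomaly = 981049.37 − 981675.15 + (1033.19) = 407.41 mGal
Bouguer slab correction = 0.04193 × 3.14 × 3348.0 = 440.80 mGal
Simple Bouguer anomaly = 407.41 − (440.80) = -33.39 mGal
Complete Bouguer anomaly = -33.39 + 4.09 = -29.30 mGal

-29.3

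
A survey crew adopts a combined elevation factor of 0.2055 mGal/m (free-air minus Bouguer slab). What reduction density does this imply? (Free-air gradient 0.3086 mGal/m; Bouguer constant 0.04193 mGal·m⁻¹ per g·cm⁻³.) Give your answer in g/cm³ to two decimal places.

0.2055 = 0.3086 − 0.04193 × ρ
ρ = (0.3086 − 0.2055) / 0.04193 = 2.46 g/cm³

2.46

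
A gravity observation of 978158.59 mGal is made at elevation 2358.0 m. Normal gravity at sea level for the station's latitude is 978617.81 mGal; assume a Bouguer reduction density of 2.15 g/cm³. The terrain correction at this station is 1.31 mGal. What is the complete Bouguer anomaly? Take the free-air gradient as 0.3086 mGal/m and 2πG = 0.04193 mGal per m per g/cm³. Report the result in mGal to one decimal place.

57.2

Free-air correction = 0.3086 × 2358.0 = 727.68 mGal
Free-air anomaly = 978158.59 − 978617.81 + (727.68) = 268.46 mGal
Bouguer slab correction = 0.04193 × 2.15 × 2358.0 = 212.57 mGal
Simple Bouguer anomaly = 268.46 − (212.57) = 55.89 mGal
Complete Bouguer anomaly = 55.89 + 1.31 = 57.20 mGal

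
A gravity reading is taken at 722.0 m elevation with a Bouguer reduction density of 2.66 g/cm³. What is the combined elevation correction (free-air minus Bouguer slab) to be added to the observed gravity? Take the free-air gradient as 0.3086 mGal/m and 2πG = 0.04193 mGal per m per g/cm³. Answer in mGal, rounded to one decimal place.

142.3

Combined gradient = 0.3086 − 0.04193 × 2.66 = 0.1970662 mGal/m
Combined elevation correction = 0.1970662 × 722.0 = 142.3 mGal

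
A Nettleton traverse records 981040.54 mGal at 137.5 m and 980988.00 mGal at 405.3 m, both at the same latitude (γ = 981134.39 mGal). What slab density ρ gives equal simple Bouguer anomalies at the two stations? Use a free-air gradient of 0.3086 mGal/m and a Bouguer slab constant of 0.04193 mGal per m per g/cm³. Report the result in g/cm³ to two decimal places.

2.68

Δg_obs = 980988.00 − 981040.54 = -52.54 mGal over Δh = 405.3 − 137.5 = 267.8 m
Equal Bouguer anomalies ⇒ Δg_obs + (0.3086 − 0.04193ρ)·Δh = 0
0.3086 − 0.04193ρ = −Δg_obs/Δh = 0.19619
ρ = (0.3086 − 0.19619) / 0.04193 = 2.68 g/cm³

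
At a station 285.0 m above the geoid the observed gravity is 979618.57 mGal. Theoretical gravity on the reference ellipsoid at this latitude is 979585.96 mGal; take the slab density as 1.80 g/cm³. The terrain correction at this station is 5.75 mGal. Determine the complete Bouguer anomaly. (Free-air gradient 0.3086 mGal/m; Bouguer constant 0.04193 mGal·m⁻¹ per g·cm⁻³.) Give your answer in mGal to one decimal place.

104.8

Free-air correction = 0.3086 × 285.0 = 87.95 mGal
Free-air anomaly = 979618.57 − 979585.96 + (87.95) = 120.56 mGal
Bouguer slab correction = 0.04193 × 1.80 × 285.0 = 21.51 mGal
Simple Bouguer anomaly = 120.56 − (21.51) = 99.05 mGal
Complete Bouguer anomaly = 99.05 + 5.75 = 104.80 mGal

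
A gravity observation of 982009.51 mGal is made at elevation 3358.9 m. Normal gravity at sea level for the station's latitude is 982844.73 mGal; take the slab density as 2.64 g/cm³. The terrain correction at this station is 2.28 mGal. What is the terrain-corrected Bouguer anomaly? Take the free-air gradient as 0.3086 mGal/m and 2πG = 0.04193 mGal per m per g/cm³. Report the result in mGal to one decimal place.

Free-air correction = 0.3086 × 3358.9 = 1036.56 mGal
Free-air anomaly = 982009.51 − 982844.73 + (1036.56) = 201.34 mGal
Bouguer slab correction = 0.04193 × 2.64 × 3358.9 = 371.81 mGal
Simple Bouguer anomaly = 201.34 − (371.81) = -170.47 mGal
Complete Bouguer anomaly = -170.47 + 2.28 = -168.19 mGal

-168.2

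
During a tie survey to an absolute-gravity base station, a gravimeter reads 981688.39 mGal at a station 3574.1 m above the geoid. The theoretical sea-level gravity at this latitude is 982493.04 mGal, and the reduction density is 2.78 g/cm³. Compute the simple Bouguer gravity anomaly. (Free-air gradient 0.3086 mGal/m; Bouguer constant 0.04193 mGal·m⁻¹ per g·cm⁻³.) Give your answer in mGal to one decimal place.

-118.3

Free-air correction = 0.3086 × 3574.1 = 1102.97 mGal
Free-air anomaly = 981688.39 − 982493.04 + (1102.97) = 298.32 mGal
Bouguer slab correction = 0.04193 × 2.78 × 3574.1 = 416.62 mGal
Simple Bouguer anomaly = 298.32 − (416.62) = -118.30 mGal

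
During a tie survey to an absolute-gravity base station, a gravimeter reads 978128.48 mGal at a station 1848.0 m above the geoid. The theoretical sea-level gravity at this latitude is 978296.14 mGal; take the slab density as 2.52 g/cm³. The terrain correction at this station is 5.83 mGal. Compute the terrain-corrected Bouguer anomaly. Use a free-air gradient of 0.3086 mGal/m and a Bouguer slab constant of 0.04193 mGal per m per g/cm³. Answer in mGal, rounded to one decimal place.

213.2

Free-air correction = 0.3086 × 1848.0 = 570.29 mGal
Free-air anomaly = 978128.48 − 978296.14 + (570.29) = 402.63 mGal
Bouguer slab correction = 0.04193 × 2.52 × 1848.0 = 195.27 mGal
Simple Bouguer anomaly = 402.63 − (195.27) = 207.36 mGal
Complete Bouguer anomaly = 207.36 + 5.83 = 213.19 mGal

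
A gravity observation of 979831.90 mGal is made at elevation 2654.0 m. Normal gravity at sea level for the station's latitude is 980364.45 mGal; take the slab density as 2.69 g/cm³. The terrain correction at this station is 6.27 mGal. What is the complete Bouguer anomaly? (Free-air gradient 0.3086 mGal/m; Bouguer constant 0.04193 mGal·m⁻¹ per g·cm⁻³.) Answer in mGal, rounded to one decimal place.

-6.6

Free-air correction = 0.3086 × 2654.0 = 819.02 mGal
Free-air anomaly = 979831.90 − 980364.45 + (819.02) = 286.47 mGal
Bouguer slab correction = 0.04193 × 2.69 × 2654.0 = 299.35 mGal
Simple Bouguer anomaly = 286.47 − (299.35) = -12.88 mGal
Complete Bouguer anomaly = -12.88 + 6.27 = -6.61 mGal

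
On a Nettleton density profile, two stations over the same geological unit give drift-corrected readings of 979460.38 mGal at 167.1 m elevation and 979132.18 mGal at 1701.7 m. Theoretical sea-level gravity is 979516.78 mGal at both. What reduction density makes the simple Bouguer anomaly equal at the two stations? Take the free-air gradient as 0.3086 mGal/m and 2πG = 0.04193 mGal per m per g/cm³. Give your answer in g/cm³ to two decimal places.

Δg_obs = 979132.18 − 979460.38 = -328.20 mGal over Δh = 1701.7 − 167.1 = 1534.6 m
Equal Bouguer anomalies ⇒ Δg_obs + (0.3086 − 0.04193ρ)·Δh = 0
0.3086 − 0.04193ρ = −Δg_obs/Δh = 0.21387
ρ = (0.3086 − 0.21387) / 0.04193 = 2.26 g/cm³

2.26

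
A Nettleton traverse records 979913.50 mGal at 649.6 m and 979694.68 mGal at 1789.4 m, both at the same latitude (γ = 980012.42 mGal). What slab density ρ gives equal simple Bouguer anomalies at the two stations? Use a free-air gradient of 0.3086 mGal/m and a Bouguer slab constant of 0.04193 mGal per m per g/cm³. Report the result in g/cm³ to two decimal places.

Δg_obs = 979694.68 − 979913.50 = -218.82 mGal over Δh = 1789.4 − 649.6 = 1139.8 m
Equal Bouguer anomalies ⇒ Δg_obs + (0.3086 − 0.04193ρ)·Δh = 0
0.3086 − 0.04193ρ = −Δg_obs/Δh = 0.19198
ρ = (0.3086 − 0.19198) / 0.04193 = 2.78 g/cm³

2.78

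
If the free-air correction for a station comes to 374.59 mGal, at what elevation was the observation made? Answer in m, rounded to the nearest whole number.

h = 374.59 / 0.3086 = 1213.84 m

1214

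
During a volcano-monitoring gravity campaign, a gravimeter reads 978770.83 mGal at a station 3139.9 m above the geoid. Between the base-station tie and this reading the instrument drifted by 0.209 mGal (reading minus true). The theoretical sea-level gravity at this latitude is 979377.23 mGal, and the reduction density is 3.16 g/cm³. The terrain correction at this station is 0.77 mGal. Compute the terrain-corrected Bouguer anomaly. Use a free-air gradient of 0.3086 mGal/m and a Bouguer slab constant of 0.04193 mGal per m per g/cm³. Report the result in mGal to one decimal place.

Drift-corrected reading = 978770.83 − (0.209) = 978770.621 mGal
Free-air correction = 0.3086 × 3139.9 = 968.97 mGal
Free-air anomaly = 978770.621 − 979377.23 + (968.97) = 362.361 mGal
Bouguer slab correction = 0.04193 × 3.16 × 3139.9 = 416.03 mGal
Simple Bouguer anomaly = 362.361 − (416.03) = -53.669 mGal
Complete Bouguer anomaly = -53.669 + 0.77 = -52.899 mGal

-52.9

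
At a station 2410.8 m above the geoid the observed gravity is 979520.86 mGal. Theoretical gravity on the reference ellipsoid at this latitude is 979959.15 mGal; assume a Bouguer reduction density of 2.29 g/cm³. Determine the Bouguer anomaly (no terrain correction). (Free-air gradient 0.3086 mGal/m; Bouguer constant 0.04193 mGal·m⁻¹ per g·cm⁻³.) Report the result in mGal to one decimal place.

74.2

Free-air correction = 0.3086 × 2410.8 = 743.97 mGal
Free-air anomaly = 979520.86 − 979959.15 + (743.97) = 305.68 mGal
Bouguer slab correction = 0.04193 × 2.29 × 2410.8 = 231.48 mGal
Simple Bouguer anomaly = 305.68 − (231.48) = 74.20 mGal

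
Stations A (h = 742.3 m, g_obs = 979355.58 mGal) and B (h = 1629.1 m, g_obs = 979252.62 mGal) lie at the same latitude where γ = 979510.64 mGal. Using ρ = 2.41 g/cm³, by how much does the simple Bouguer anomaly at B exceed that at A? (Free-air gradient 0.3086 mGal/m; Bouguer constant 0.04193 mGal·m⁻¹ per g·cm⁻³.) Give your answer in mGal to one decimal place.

81.1

Δg_SB(A) = 979355.58 − 979510.64 + 0.3086×742.3 − 0.04193×2.41×742.3 = -1.00 mGal
Δg_SB(B) = 979252.62 − 979510.64 + 0.3086×1629.1 − 0.04193×2.41×1629.1 = 80.10 mGal
Difference = 80.10 − (-1.00) = 81.10 mGal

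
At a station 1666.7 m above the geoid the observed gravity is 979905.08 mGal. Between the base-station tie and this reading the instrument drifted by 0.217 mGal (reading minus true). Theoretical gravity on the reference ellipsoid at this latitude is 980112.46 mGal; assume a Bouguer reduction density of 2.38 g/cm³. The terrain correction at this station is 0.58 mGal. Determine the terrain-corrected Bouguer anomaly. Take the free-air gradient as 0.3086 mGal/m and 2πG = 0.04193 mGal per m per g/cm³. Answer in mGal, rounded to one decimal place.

141.0

Drift-corrected reading = 979905.08 − (0.217) = 979904.863 mGal
Free-air correction = 0.3086 × 1666.7 = 514.34 mGal
Free-air anomaly = 979904.863 − 980112.46 + (514.34) = 306.743 mGal
Bouguer slab correction = 0.04193 × 2.38 × 1666.7 = 166.33 mGal
Simple Bouguer anomaly = 306.743 − (166.33) = 140.413 mGal
Complete Bouguer anomaly = 140.413 + 0.58 = 140.993 mGal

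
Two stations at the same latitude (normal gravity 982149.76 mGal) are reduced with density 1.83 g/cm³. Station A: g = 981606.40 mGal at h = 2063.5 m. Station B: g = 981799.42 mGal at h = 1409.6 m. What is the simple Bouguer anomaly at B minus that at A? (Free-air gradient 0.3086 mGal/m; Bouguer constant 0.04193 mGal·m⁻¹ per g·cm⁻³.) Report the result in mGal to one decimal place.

41.4

Δg_SB(A) = 981606.40 − 982149.76 + 0.3086×2063.5 − 0.04193×1.83×2063.5 = -64.90 mGal
Δg_SB(B) = 981799.42 − 982149.76 + 0.3086×1409.6 − 0.04193×1.83×1409.6 = -23.50 mGal
Difference = -23.50 − (-64.90) = 41.40 mGal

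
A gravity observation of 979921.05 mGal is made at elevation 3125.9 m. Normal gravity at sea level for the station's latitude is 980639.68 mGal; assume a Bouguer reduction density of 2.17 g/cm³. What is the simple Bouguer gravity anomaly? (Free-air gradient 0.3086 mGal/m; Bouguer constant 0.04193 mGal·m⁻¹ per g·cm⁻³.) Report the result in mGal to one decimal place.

Free-air correction = 0.3086 × 3125.9 = 964.65 mGal
Free-air anomaly = 979921.05 − 980639.68 + (964.65) = 246.02 mGal
Bouguer slab correction = 0.04193 × 2.17 × 3125.9 = 284.42 mGal
Simple Bouguer anomaly = 246.02 − (284.42) = -38.40 mGal

-38.4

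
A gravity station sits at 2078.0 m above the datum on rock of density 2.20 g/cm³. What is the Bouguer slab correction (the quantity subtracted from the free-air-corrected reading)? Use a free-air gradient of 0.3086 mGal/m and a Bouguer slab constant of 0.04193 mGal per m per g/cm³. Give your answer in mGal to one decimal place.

191.7

Bouguer slab correction = 0.04193 × 2.20 × 2078.0 = 191.7 mGal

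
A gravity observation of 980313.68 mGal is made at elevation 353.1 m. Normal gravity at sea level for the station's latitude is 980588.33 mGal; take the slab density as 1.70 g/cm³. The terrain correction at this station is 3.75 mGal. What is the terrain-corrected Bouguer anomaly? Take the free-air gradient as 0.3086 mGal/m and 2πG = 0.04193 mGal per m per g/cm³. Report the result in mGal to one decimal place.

Free-air correction = 0.3086 × 353.1 = 108.97 mGal
Free-air anomaly = 980313.68 − 980588.33 + (108.97) = -165.68 mGal
Bouguer slab correction = 0.04193 × 1.70 × 353.1 = 25.17 mGal
Simple Bouguer anomaly = -165.68 − (25.17) = -190.85 mGal
Complete Bouguer anomaly = -190.85 + 3.75 = -187.10 mGal

-187.1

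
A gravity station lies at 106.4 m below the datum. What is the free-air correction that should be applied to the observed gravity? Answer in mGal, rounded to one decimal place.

Free-air correction = 0.3086 × -106.4 = -32.8 mGal

-32.8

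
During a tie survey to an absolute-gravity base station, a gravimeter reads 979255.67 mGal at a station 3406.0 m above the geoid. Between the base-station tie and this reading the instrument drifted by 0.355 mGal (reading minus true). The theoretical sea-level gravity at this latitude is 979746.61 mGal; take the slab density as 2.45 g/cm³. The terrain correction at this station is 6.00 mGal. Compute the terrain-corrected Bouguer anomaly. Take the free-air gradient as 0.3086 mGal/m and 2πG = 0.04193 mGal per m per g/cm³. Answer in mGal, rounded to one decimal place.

215.9

Drift-corrected reading = 979255.67 − (0.355) = 979255.315 mGal
Free-air correction = 0.3086 × 3406.0 = 1051.09 mGal
Free-air anomaly = 979255.315 − 979746.61 + (1051.09) = 559.795 mGal
Bouguer slab correction = 0.04193 × 2.45 × 3406.0 = 349.89 mGal
Simple Bouguer anomaly = 559.795 − (349.89) = 209.905 mGal
Complete Bouguer anomaly = 209.905 + 6.00 = 215.905 mGal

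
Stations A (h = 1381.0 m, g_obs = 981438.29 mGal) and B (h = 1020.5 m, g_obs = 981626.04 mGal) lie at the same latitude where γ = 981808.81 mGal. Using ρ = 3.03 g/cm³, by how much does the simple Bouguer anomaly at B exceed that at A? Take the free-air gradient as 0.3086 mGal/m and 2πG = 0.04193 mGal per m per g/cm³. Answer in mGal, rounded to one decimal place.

122.3

Δg_SB(A) = 981438.29 − 981808.81 + 0.3086×1381.0 − 0.04193×3.03×1381.0 = -119.80 mGal
Δg_SB(B) = 981626.04 − 981808.81 + 0.3086×1020.5 − 0.04193×3.03×1020.5 = 2.50 mGal
Difference = 2.50 − (-119.80) = 122.30 mGal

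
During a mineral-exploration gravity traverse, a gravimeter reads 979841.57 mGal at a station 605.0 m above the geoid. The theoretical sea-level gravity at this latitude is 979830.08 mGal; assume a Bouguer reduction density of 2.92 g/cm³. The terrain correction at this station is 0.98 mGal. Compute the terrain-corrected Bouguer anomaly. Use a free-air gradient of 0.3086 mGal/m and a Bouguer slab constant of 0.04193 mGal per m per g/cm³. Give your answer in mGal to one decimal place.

Free-air correction = 0.3086 × 605.0 = 186.70 mGal
Free-air anomaly = 979841.57 − 979830.08 + (186.70) = 198.19 mGal
Bouguer slab correction = 0.04193 × 2.92 × 605.0 = 74.07 mGal
Simple Bouguer anomaly = 198.19 − (74.07) = 124.12 mGal
Complete Bouguer anomaly = 124.12 + 0.98 = 125.10 mGal

125.1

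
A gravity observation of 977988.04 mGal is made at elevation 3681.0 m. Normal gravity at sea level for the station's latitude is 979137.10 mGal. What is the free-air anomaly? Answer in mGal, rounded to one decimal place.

-13.1

Free-air correction = 0.3086 × 3681.0 = 1135.96 mGal
Free-air anomaly = 977988.04 − 979137.10 + (1135.96) = -13.10 mGal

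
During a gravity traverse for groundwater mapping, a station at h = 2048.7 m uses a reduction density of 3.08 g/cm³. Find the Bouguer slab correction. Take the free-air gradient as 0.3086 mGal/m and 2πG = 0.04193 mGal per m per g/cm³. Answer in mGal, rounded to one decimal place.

264.6

Bouguer slab correction = 0.04193 × 3.08 × 2048.7 = 264.6 mGal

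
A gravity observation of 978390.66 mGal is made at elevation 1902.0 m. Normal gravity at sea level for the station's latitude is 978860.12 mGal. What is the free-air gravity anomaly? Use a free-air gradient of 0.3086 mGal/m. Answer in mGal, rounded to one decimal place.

117.5

Free-air correction = 0.3086 × 1902.0 = 586.96 mGal
Free-air anomaly = 978390.66 − 978860.12 + (586.96) = 117.50 mGal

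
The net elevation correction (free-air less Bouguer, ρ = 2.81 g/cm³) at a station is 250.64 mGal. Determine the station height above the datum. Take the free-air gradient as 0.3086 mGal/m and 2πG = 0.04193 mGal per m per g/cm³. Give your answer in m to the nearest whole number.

Combined gradient = 0.3086 − 0.04193 × 2.81 = 0.1907767 mGal/m
h = 250.64 / 0.1907767 = 1313.79 m

1314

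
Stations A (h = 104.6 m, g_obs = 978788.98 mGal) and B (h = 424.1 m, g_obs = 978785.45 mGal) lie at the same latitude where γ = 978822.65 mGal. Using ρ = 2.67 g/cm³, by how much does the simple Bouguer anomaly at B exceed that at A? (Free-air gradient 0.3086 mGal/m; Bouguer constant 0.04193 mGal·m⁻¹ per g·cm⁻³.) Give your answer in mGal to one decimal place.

Δg_SB(A) = 978788.98 − 978822.65 + 0.3086×104.6 − 0.04193×2.67×104.6 = -13.10 mGal
Δg_SB(B) = 978785.45 − 978822.65 + 0.3086×424.1 − 0.04193×2.67×424.1 = 46.20 mGal
Difference = 46.20 − (-13.10) = 59.30 mGal

59.3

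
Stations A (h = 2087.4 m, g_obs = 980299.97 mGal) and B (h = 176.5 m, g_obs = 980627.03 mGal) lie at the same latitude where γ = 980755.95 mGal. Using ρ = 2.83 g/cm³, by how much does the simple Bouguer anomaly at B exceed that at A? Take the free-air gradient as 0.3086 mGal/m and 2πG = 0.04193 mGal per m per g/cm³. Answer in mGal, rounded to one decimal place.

-35.9

Δg_SB(A) = 980299.97 − 980755.95 + 0.3086×2087.4 − 0.04193×2.83×2087.4 = -59.50 mGal
Δg_SB(B) = 980627.03 − 980755.95 + 0.3086×176.5 − 0.04193×2.83×176.5 = -95.40 mGal
Difference = -95.40 − (-59.50) = -35.90 mGal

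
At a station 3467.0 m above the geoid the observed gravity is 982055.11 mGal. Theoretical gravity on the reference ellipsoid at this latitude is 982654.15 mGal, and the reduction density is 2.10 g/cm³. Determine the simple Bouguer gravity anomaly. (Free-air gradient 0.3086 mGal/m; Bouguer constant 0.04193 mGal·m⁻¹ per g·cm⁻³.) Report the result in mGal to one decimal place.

Free-air correction = 0.3086 × 3467.0 = 1069.92 mGal
Free-air anomaly = 982055.11 − 982654.15 + (1069.92) = 470.88 mGal
Bouguer slab correction = 0.04193 × 2.10 × 3467.0 = 305.28 mGal
Simple Bouguer anomaly = 470.88 − (305.28) = 165.60 mGal

165.6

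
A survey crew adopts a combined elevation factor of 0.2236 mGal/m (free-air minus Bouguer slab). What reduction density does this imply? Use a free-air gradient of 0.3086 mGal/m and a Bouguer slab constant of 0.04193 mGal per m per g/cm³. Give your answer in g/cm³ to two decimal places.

2.03

0.2236 = 0.3086 − 0.04193 × ρ
ρ = (0.3086 − 0.2236) / 0.04193 = 2.03 g/cm³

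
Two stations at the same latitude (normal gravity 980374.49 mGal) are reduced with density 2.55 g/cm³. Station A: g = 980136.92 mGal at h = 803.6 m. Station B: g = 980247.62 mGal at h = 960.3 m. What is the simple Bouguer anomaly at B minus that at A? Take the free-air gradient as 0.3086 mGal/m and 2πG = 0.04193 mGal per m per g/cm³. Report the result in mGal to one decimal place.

Δg_SB(A) = 980136.92 − 980374.49 + 0.3086×803.6 − 0.04193×2.55×803.6 = -75.50 mGal
Δg_SB(B) = 980247.62 − 980374.49 + 0.3086×960.3 − 0.04193×2.55×960.3 = 66.80 mGal
Difference = 66.80 − (-75.50) = 142.30 mGal

142.3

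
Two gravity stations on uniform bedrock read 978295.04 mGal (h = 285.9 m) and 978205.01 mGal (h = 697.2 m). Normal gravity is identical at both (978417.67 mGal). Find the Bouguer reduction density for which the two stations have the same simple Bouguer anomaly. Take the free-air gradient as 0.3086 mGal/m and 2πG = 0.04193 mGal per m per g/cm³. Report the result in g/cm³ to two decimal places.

2.14

Δg_obs = 978205.01 − 978295.04 = -90.03 mGal over Δh = 697.2 − 285.9 = 411.3 m
Equal Bouguer anomalies ⇒ Δg_obs + (0.3086 − 0.04193ρ)·Δh = 0
0.3086 − 0.04193ρ = −Δg_obs/Δh = 0.21889
ρ = (0.3086 − 0.21889) / 0.04193 = 2.14 g/cm³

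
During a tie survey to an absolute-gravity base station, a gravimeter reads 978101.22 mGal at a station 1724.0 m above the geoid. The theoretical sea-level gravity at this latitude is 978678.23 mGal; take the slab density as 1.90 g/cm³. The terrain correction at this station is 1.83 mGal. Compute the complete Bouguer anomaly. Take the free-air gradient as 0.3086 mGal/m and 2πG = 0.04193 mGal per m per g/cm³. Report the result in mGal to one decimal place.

-180.5

Free-air correction = 0.3086 × 1724.0 = 532.03 mGal
Free-air anomaly = 978101.22 − 978678.23 + (532.03) = -44.98 mGal
Bouguer slab correction = 0.04193 × 1.90 × 1724.0 = 137.35 mGal
Simple Bouguer anomaly = -44.98 − (137.35) = -182.33 mGal
Complete Bouguer anomaly = -182.33 + 1.83 = -180.50 mGal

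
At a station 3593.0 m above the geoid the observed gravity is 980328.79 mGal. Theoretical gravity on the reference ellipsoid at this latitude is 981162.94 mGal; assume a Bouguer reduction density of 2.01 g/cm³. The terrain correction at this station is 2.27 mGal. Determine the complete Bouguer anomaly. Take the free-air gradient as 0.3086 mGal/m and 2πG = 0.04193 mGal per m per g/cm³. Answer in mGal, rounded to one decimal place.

Free-air correction = 0.3086 × 3593.0 = 1108.80 mGal
Free-air anomaly = 980328.79 − 981162.94 + (1108.80) = 274.65 mGal
Bouguer slab correction = 0.04193 × 2.01 × 3593.0 = 302.82 mGal
Simple Bouguer anomaly = 274.65 − (302.82) = -28.17 mGal
Complete Bouguer anomaly = -28.17 + 2.27 = -25.90 mGal

-25.9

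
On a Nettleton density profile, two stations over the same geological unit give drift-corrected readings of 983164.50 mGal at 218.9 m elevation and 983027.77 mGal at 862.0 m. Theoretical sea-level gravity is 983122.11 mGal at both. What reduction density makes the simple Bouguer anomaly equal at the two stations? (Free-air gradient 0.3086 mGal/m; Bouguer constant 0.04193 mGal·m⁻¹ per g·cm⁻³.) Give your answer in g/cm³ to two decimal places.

Δg_obs = 983027.77 − 983164.50 = -136.73 mGal over Δh = 862.0 − 218.9 = 643.1 m
Equal Bouguer anomalies ⇒ Δg_obs + (0.3086 − 0.04193ρ)·Δh = 0
0.3086 − 0.04193ρ = −Δg_obs/Δh = 0.21261
ρ = (0.3086 − 0.21261) / 0.04193 = 2.29 g/cm³

2.29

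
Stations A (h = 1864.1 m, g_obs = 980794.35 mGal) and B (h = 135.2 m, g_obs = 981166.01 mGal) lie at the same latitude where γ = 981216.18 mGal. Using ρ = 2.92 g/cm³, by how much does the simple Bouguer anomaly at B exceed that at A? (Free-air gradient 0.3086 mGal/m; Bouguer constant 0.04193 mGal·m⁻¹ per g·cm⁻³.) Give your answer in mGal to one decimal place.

Δg_SB(A) = 980794.35 − 981216.18 + 0.3086×1864.1 − 0.04193×2.92×1864.1 = -74.80 mGal
Δg_SB(B) = 981166.01 − 981216.18 + 0.3086×135.2 − 0.04193×2.92×135.2 = -25.00 mGal
Difference = -25.00 − (-74.80) = 49.80 mGal

49.8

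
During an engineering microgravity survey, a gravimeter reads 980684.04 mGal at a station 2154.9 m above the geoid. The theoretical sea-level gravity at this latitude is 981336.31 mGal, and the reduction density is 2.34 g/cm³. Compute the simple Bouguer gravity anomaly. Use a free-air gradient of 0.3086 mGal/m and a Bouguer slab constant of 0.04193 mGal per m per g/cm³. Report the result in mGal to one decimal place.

-198.7

Free-air correction = 0.3086 × 2154.9 = 665.00 mGal
Free-air anomaly = 980684.04 − 981336.31 + (665.00) = 12.73 mGal
Bouguer slab correction = 0.04193 × 2.34 × 2154.9 = 211.43 mGal
Simple Bouguer anomaly = 12.73 − (211.43) = -198.70 mGal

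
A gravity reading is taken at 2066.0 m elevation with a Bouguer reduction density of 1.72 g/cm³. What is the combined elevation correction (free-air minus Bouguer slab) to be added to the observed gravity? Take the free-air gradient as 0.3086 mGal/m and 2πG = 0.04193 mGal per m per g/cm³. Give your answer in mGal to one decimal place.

488.6

Combined gradient = 0.3086 − 0.04193 × 1.72 = 0.2364804 mGal/m
Combined elevation correction = 0.2364804 × 2066.0 = 488.6 mGal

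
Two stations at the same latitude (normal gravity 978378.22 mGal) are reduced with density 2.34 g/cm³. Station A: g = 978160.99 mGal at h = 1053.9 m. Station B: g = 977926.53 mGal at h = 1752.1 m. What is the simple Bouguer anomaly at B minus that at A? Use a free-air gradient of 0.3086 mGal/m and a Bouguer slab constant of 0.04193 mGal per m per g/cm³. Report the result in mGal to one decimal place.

Δg_SB(A) = 978160.99 − 978378.22 + 0.3086×1053.9 − 0.04193×2.34×1053.9 = 4.60 mGal
Δg_SB(B) = 977926.53 − 978378.22 + 0.3086×1752.1 − 0.04193×2.34×1752.1 = -82.90 mGal
Difference = -82.90 − (4.60) = -87.50 mGal

-87.5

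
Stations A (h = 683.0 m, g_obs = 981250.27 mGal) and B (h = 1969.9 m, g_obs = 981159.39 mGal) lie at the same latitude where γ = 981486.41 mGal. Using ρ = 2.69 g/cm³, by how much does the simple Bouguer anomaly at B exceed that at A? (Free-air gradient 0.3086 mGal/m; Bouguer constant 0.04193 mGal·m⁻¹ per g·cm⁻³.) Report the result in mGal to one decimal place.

161.1

Δg_SB(A) = 981250.27 − 981486.41 + 0.3086×683.0 − 0.04193×2.69×683.0 = -102.40 mGal
Δg_SB(B) = 981159.39 − 981486.41 + 0.3086×1969.9 − 0.04193×2.69×1969.9 = 58.70 mGal
Difference = 58.70 − (-102.40) = 161.10 mGal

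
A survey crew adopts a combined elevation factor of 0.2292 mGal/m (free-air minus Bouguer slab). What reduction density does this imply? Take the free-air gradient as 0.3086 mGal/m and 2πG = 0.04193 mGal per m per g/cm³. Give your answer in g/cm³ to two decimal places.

1.89

0.2292 = 0.3086 − 0.04193 × ρ
ρ = (0.3086 − 0.2292) / 0.04193 = 1.89 g/cm³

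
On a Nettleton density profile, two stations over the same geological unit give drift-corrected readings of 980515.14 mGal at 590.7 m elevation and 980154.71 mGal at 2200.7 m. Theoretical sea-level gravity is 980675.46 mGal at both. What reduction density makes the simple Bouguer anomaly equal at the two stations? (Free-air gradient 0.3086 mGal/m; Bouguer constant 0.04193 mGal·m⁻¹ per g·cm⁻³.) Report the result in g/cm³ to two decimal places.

Δg_obs = 980154.71 − 980515.14 = -360.43 mGal over Δh = 2200.7 − 590.7 = 1610.0 m
Equal Bouguer anomalies ⇒ Δg_obs + (0.3086 − 0.04193ρ)·Δh = 0
0.3086 − 0.04193ρ = −Δg_obs/Δh = 0.22387
ρ = (0.3086 − 0.22387) / 0.04193 = 2.02 g/cm³

2.02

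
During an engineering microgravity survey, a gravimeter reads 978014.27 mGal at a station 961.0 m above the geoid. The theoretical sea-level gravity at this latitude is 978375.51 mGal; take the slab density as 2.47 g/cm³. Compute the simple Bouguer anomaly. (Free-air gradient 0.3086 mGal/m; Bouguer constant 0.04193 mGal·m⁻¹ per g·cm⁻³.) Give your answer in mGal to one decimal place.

Free-air correction = 0.3086 × 961.0 = 296.56 mGal
Free-air anomaly = 978014.27 − 978375.51 + (296.56) = -64.68 mGal
Bouguer slab correction = 0.04193 × 2.47 × 961.0 = 99.53 mGal
Simple Bouguer anomaly = -64.68 − (99.53) = -164.21 mGal

-164.2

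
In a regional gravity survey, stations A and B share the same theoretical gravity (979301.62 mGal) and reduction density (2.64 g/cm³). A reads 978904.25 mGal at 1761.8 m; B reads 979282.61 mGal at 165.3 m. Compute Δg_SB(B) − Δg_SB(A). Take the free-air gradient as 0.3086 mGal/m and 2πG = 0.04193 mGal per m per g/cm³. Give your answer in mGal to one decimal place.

Δg_SB(A) = 978904.25 − 979301.62 + 0.3086×1761.8 − 0.04193×2.64×1761.8 = -48.70 mGal
Δg_SB(B) = 979282.61 − 979301.62 + 0.3086×165.3 − 0.04193×2.64×165.3 = 13.70 mGal
Difference = 13.70 − (-48.70) = 62.40 mGal

62.4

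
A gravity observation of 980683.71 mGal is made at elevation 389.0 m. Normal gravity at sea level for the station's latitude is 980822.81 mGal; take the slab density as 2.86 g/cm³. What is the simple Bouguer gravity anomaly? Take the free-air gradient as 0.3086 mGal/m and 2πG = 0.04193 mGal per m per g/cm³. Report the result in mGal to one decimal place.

Free-air correction = 0.3086 × 389.0 = 120.05 mGal
Free-air anomaly = 980683.71 − 980822.81 + (120.05) = -19.05 mGal
Bouguer slab correction = 0.04193 × 2.86 × 389.0 = 46.65 mGal
Simple Bouguer anomaly = -19.05 − (46.65) = -65.70 mGal

-65.7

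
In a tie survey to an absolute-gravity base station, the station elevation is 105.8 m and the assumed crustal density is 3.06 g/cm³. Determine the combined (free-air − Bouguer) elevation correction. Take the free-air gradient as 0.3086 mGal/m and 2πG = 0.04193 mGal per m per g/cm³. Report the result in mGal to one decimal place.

19.1

Combined gradient = 0.3086 − 0.04193 × 3.06 = 0.1802942 mGal/m
Combined elevation correction = 0.1802942 × 105.8 = 19.1 mGal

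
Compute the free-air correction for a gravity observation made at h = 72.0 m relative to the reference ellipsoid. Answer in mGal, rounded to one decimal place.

Free-air correction = 0.3086 × 72.0 = 22.2 mGal

22.2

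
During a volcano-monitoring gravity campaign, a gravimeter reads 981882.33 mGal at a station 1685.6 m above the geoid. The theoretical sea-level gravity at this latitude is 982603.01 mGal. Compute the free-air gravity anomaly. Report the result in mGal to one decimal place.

-200.5

Free-air correction = 0.3086 × 1685.6 = 520.18 mGal
Free-air anomaly = 981882.33 − 982603.01 + (520.18) = -200.50 mGal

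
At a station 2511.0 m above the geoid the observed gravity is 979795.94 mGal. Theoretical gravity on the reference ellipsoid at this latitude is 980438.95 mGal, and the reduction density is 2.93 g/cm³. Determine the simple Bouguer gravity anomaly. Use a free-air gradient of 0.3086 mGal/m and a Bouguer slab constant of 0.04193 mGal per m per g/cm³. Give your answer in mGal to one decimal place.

Free-air correction = 0.3086 × 2511.0 = 774.89 mGal
Free-air anomaly = 979795.94 − 980438.95 + (774.89) = 131.88 mGal
Bouguer slab correction = 0.04193 × 2.93 × 2511.0 = 308.49 mGal
Simple Bouguer anomaly = 131.88 − (308.49) = -176.61 mGal

-176.6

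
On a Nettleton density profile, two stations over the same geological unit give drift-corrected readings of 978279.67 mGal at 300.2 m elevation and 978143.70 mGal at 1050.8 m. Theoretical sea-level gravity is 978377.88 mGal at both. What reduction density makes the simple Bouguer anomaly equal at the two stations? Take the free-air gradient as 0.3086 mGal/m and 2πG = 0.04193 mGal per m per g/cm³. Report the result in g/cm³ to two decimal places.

3.04

Δg_obs = 978143.70 − 978279.67 = -135.97 mGal over Δh = 1050.8 − 300.2 = 750.6 m
Equal Bouguer anomalies ⇒ Δg_obs + (0.3086 − 0.04193ρ)·Δh = 0
0.3086 − 0.04193ρ = −Δg_obs/Δh = 0.18115
ρ = (0.3086 − 0.18115) / 0.04193 = 3.04 g/cm³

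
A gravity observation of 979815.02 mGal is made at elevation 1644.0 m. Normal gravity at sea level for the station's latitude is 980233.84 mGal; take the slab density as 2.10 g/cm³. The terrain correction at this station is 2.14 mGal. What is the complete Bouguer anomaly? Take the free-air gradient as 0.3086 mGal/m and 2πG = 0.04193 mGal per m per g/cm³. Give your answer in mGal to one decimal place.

-54.1

Free-air correction = 0.3086 × 1644.0 = 507.34 mGal
Free-air anomaly = 979815.02 − 980233.84 + (507.34) = 88.52 mGal
Bouguer slab correction = 0.04193 × 2.10 × 1644.0 = 144.76 mGal
Simple Bouguer anomaly = 88.52 − (144.76) = -56.24 mGal
Complete Bouguer anomaly = -56.24 + 2.14 = -54.10 mGal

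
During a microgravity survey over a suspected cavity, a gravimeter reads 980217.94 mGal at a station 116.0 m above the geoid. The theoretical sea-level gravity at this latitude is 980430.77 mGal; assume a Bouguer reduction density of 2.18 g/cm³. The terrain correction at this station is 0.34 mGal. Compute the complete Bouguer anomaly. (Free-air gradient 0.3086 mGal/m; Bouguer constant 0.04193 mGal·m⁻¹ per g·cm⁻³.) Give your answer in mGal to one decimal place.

-187.3

Free-air correction = 0.3086 × 116.0 = 35.80 mGal
Free-air anomaly = 980217.94 − 980430.77 + (35.80) = -177.03 mGal
Bouguer slab correction = 0.04193 × 2.18 × 116.0 = 10.60 mGal
Simple Bouguer anomaly = -177.03 − (10.60) = -187.63 mGal
Complete Bouguer anomaly = -187.63 + 0.34 = -187.29 mGal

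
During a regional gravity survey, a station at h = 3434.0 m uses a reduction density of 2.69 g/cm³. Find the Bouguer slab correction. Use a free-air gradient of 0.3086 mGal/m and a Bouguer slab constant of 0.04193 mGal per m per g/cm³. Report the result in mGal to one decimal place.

387.3

Bouguer slab correction = 0.04193 × 2.69 × 3434.0 = 387.3 mGal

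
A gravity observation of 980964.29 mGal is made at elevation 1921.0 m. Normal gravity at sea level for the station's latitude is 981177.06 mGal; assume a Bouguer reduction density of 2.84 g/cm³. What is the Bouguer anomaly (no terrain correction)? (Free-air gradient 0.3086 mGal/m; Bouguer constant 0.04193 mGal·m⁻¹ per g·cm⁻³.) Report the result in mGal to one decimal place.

Free-air correction = 0.3086 × 1921.0 = 592.82 mGal
Free-air anomaly = 980964.29 − 981177.06 + (592.82) = 380.05 mGal
Bouguer slab correction = 0.04193 × 2.84 × 1921.0 = 228.75 mGal
Simple Bouguer anomaly = 380.05 − (228.75) = 151.30 mGal

151.3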